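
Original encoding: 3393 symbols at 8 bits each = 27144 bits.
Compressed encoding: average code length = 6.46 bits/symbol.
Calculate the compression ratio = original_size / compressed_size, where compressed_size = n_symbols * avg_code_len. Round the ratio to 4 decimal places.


original_size = n_symbols * orig_bits = 3393 * 8 = 27144 bits
compressed_size = n_symbols * avg_code_len = 3393 * 6.46 = 21918.78 bits
ratio = original_size / compressed_size = 27144 / 21918.78 = 1.2384

Compression ratio = 1.2384


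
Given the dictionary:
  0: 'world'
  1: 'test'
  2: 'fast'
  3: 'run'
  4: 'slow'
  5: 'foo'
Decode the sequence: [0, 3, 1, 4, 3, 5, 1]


Look up each index in the dictionary:
  0 -> 'world'
  3 -> 'run'
  1 -> 'test'
  4 -> 'slow'
  3 -> 'run'
  5 -> 'foo'
  1 -> 'test'

Decoded: "world run test slow run foo test"


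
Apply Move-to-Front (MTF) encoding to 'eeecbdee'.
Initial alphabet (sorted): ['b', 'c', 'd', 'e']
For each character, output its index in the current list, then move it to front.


MTF encoding:
'e': index 3 in ['b', 'c', 'd', 'e'] -> ['e', 'b', 'c', 'd']
'e': index 0 in ['e', 'b', 'c', 'd'] -> ['e', 'b', 'c', 'd']
'e': index 0 in ['e', 'b', 'c', 'd'] -> ['e', 'b', 'c', 'd']
'c': index 2 in ['e', 'b', 'c', 'd'] -> ['c', 'e', 'b', 'd']
'b': index 2 in ['c', 'e', 'b', 'd'] -> ['b', 'c', 'e', 'd']
'd': index 3 in ['b', 'c', 'e', 'd'] -> ['d', 'b', 'c', 'e']
'e': index 3 in ['d', 'b', 'c', 'e'] -> ['e', 'd', 'b', 'c']
'e': index 0 in ['e', 'd', 'b', 'c'] -> ['e', 'd', 'b', 'c']


Output: [3, 0, 0, 2, 2, 3, 3, 0]


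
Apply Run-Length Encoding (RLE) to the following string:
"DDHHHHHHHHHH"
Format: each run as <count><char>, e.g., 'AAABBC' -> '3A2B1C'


Scanning runs left to right:
  i=0: run of 'D' x 2 -> '2D'
  i=2: run of 'H' x 10 -> '10H'

RLE = 2D10H


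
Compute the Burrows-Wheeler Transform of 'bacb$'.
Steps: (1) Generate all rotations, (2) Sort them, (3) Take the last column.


Rotations (sorted):
  0: $bacb -> last char: b
  1: acb$b -> last char: b
  2: b$bac -> last char: c
  3: bacb$ -> last char: $
  4: cb$ba -> last char: a


BWT = bbc$a


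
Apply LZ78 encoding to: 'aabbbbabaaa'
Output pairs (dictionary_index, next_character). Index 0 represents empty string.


LZ78 encoding steps:
Dictionary: {0: ''}
Step 1: w='' (idx 0), next='a' -> output (0, 'a'), add 'a' as idx 1
Step 2: w='a' (idx 1), next='b' -> output (1, 'b'), add 'ab' as idx 2
Step 3: w='' (idx 0), next='b' -> output (0, 'b'), add 'b' as idx 3
Step 4: w='b' (idx 3), next='b' -> output (3, 'b'), add 'bb' as idx 4
Step 5: w='ab' (idx 2), next='a' -> output (2, 'a'), add 'aba' as idx 5
Step 6: w='a' (idx 1), next='a' -> output (1, 'a'), add 'aa' as idx 6


Encoded: [(0, 'a'), (1, 'b'), (0, 'b'), (3, 'b'), (2, 'a'), (1, 'a')]


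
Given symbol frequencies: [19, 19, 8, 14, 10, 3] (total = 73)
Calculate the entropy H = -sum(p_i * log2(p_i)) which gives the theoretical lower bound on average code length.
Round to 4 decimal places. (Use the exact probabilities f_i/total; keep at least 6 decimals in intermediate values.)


Per-symbol terms -p_i * log2(p_i) with p_i = f_i/73:
  p = 19/73 = 0.260274: log2(p) = -1.941897, -p*log2(p) = 0.505425
  p = 19/73 = 0.260274: log2(p) = -1.941897, -p*log2(p) = 0.505425
  p = 8/73 = 0.109589: log2(p) = -3.189825, -p*log2(p) = 0.349570
  p = 14/73 = 0.191781: log2(p) = -2.382470, -p*log2(p) = 0.456912
  p = 10/73 = 0.136986: log2(p) = -2.867896, -p*log2(p) = 0.392863
  p = 3/73 = 0.041096: log2(p) = -4.604862, -p*log2(p) = 0.189241
H = 0.505425 + 0.505425 + 0.349570 + 0.456912 + 0.392863 + 0.189241 = 2.399436

H = 2.3994 bits/symbol


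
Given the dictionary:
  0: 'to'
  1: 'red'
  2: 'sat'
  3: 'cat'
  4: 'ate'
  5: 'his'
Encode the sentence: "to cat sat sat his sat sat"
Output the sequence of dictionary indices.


Look up each word in the dictionary:
  'to' -> 0
  'cat' -> 3
  'sat' -> 2
  'sat' -> 2
  'his' -> 5
  'sat' -> 2
  'sat' -> 2

Encoded: [0, 3, 2, 2, 5, 2, 2]


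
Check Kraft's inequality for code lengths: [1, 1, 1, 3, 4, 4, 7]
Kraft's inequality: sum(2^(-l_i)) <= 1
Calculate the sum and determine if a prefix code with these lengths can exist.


Sum = 2^(-1) + 2^(-1) + 2^(-1) + 2^(-3) + 2^(-4) + 2^(-4) + 2^(-7)
    = 0.5 + 0.5 + 0.5 + 0.125 + 0.0625 + 0.0625 + 0.0078125
    = 225/128 = 1.7578125
Since 1.7578125 > 1, Kraft's inequality is NOT satisfied.
A prefix code with these lengths CANNOT exist.

Kraft sum = 1.7578125. Not satisfied.


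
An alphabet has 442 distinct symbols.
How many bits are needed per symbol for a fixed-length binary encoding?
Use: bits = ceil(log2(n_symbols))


log2(442) = 8.7879
Bracket: 2^8 = 256 < 442 <= 2^9 = 512
So ceil(log2(442)) = 9

bits = ceil(log2(442)) = ceil(8.7879) = 9 bits


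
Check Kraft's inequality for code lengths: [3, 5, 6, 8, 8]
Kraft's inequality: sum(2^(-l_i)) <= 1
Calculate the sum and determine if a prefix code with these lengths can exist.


Sum = 2^(-3) + 2^(-5) + 2^(-6) + 2^(-8) + 2^(-8)
    = 0.125 + 0.03125 + 0.015625 + 0.00390625 + 0.00390625
    = 46/256 = 0.1796875
Since 0.1796875 <= 1, Kraft's inequality IS satisfied.
A prefix code with these lengths CAN exist.

Kraft sum = 0.1796875. Satisfied.


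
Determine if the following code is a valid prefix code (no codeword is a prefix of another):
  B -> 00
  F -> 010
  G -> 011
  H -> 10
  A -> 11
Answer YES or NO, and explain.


Checking each pair (does one codeword prefix another?):
  B='00' vs F='010': no prefix
  B='00' vs G='011': no prefix
  B='00' vs H='10': no prefix
  B='00' vs A='11': no prefix
  F='010' vs B='00': no prefix
  F='010' vs G='011': no prefix
  F='010' vs H='10': no prefix
  F='010' vs A='11': no prefix
  G='011' vs B='00': no prefix
  G='011' vs F='010': no prefix
  G='011' vs H='10': no prefix
  G='011' vs A='11': no prefix
  H='10' vs B='00': no prefix
  H='10' vs F='010': no prefix
  H='10' vs G='011': no prefix
  H='10' vs A='11': no prefix
  A='11' vs B='00': no prefix
  A='11' vs F='010': no prefix
  A='11' vs G='011': no prefix
  A='11' vs H='10': no prefix
No violation found over all pairs.

YES -- this is a valid prefix code. No codeword is a prefix of any other codeword.


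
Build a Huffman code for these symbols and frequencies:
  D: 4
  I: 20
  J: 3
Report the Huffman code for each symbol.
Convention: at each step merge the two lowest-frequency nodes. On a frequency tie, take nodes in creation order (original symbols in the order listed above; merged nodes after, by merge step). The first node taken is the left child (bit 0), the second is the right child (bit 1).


Huffman tree construction:
Step 1: Merge J(3) + D(4) = 7
Step 2: Merge (J+D)(7) + I(20) = 27
Read each symbol's code off the tree from the root (left child = 0, right child = 1).

Codes:
  D: 01 (length 2)
  I: 1 (length 1)
  J: 00 (length 2)
Average code length: 34/27 = 1.2593 bits/symbol


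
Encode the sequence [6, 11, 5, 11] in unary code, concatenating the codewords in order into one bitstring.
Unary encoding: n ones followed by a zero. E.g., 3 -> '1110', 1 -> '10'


Encode each number as n ones followed by a terminating 0:
  6 -> 1111110 (7 bits)
  11 -> 111111111110 (12 bits)
  5 -> 111110 (6 bits)
  11 -> 111111111110 (12 bits)
Total length = 7 + 12 + 6 + 12 = 37 bits.

Unary([6, 11, 5, 11]) = 1111110111111111110111110111111111110 (37 bits)


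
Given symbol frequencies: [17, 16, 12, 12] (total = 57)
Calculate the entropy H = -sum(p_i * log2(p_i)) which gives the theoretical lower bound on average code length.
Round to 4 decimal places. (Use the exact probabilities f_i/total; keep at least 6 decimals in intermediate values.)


Per-symbol terms -p_i * log2(p_i) with p_i = f_i/57:
  p = 17/57 = 0.298246: log2(p) = -1.745427, -p*log2(p) = 0.520566
  p = 16/57 = 0.280702: log2(p) = -1.832890, -p*log2(p) = 0.514495
  p = 12/57 = 0.210526: log2(p) = -2.247928, -p*log2(p) = 0.473248
  p = 12/57 = 0.210526: log2(p) = -2.247928, -p*log2(p) = 0.473248
H = 0.520566 + 0.514495 + 0.473248 + 0.473248 = 1.981557

H = 1.9816 bits/symbol


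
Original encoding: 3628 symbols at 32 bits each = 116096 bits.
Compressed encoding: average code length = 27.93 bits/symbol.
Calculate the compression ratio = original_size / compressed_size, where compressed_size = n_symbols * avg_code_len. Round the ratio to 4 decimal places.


original_size = n_symbols * orig_bits = 3628 * 32 = 116096 bits
compressed_size = n_symbols * avg_code_len = 3628 * 27.93 = 101330.04 bits
ratio = original_size / compressed_size = 116096 / 101330.04 = 1.1457

Compression ratio = 1.1457


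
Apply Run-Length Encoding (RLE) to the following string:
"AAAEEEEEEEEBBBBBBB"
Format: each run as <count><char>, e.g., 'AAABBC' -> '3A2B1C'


Scanning runs left to right:
  i=0: run of 'A' x 3 -> '3A'
  i=3: run of 'E' x 8 -> '8E'
  i=11: run of 'B' x 7 -> '7B'

RLE = 3A8E7B


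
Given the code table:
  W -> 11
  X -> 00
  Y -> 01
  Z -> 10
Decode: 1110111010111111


Decoding:
11 -> W
10 -> Z
11 -> W
10 -> Z
10 -> Z
11 -> W
11 -> W
11 -> W


Result: WZWZZWWW


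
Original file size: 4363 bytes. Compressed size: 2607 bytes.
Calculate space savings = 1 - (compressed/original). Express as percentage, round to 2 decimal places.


ratio = compressed/original = 2607/4363 = 0.597525
savings = 1 - ratio = 1 - 0.597525 = 0.402475
as a percentage: 0.402475 * 100 = 40.25%

Space savings = 1 - 2607/4363 = 40.25%


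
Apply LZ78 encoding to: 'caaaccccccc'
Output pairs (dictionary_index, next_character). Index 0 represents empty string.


LZ78 encoding steps:
Dictionary: {0: ''}
Step 1: w='' (idx 0), next='c' -> output (0, 'c'), add 'c' as idx 1
Step 2: w='' (idx 0), next='a' -> output (0, 'a'), add 'a' as idx 2
Step 3: w='a' (idx 2), next='a' -> output (2, 'a'), add 'aa' as idx 3
Step 4: w='c' (idx 1), next='c' -> output (1, 'c'), add 'cc' as idx 4
Step 5: w='cc' (idx 4), next='c' -> output (4, 'c'), add 'ccc' as idx 5
Step 6: w='cc' (idx 4), end of input -> output (4, '')


Encoded: [(0, 'c'), (0, 'a'), (2, 'a'), (1, 'c'), (4, 'c'), (4, '')]


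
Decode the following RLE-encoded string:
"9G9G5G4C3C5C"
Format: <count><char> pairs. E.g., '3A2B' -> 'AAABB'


Expanding each <count><char> pair:
  9G -> 'GGGGGGGGG'
  9G -> 'GGGGGGGGG'
  5G -> 'GGGGG'
  4C -> 'CCCC'
  3C -> 'CCC'
  5C -> 'CCCCC'

Decoded = GGGGGGGGGGGGGGGGGGGGGGGCCCCCCCCCCCC


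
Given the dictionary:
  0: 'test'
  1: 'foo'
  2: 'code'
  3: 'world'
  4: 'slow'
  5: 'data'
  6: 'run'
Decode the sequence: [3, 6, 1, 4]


Look up each index in the dictionary:
  3 -> 'world'
  6 -> 'run'
  1 -> 'foo'
  4 -> 'slow'

Decoded: "world run foo slow"


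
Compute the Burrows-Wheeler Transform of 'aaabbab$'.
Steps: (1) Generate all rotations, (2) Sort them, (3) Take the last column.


Rotations (sorted):
  0: $aaabbab -> last char: b
  1: aaabbab$ -> last char: $
  2: aabbab$a -> last char: a
  3: ab$aaabb -> last char: b
  4: abbab$aa -> last char: a
  5: b$aaabba -> last char: a
  6: bab$aaab -> last char: b
  7: bbab$aaa -> last char: a


BWT = b$abaaba


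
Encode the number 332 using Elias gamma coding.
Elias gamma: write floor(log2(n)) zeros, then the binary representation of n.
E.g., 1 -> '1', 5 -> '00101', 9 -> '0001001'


num_bits = floor(log2(332)) + 1 = 9
leading_zeros = num_bits - 1 = 8
binary(332) = 101001100

Elias gamma(332) = '00000000' + '101001100' = 00000000101001100 (17 bits)


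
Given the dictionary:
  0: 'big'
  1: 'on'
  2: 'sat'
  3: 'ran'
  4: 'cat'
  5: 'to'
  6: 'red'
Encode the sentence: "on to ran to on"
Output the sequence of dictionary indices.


Look up each word in the dictionary:
  'on' -> 1
  'to' -> 5
  'ran' -> 3
  'to' -> 5
  'on' -> 1

Encoded: [1, 5, 3, 5, 1]


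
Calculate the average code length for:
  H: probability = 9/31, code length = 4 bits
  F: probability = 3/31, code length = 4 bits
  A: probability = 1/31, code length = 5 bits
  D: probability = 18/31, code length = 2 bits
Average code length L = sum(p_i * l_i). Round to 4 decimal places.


Weighted contributions p_i * l_i:
  H: (9/31) * 4 = 36/31
  F: (3/31) * 4 = 12/31
  A: (1/31) * 5 = 5/31
  D: (18/31) * 2 = 36/31
Sum = (36 + 12 + 5 + 36)/31 = 89/31

L = 89/31 = 2.8710 bits/symbol


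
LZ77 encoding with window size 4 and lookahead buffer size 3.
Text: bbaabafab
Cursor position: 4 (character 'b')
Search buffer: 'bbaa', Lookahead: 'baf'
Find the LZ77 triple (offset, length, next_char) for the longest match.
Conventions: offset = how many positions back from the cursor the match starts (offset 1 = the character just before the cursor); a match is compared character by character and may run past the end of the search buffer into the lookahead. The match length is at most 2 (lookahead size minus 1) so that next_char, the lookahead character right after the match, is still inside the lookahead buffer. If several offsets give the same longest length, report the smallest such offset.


Try each offset into the search buffer:
  offset=1 (pos 3, char 'a'): match length 0
  offset=2 (pos 2, char 'a'): match length 0
  offset=3 (pos 1, char 'b'): match length 2
  offset=4 (pos 0, char 'b'): match length 1
Longest match has length 2 at offset 3.
next_char = character at position 4 + 2 = 6 -> 'f'

Best match: offset=3, length=2 (matching 'ba' starting at position 1)
LZ77 triple: (3, 2, 'f')


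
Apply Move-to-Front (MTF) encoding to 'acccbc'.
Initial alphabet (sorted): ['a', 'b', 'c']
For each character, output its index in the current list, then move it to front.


MTF encoding:
'a': index 0 in ['a', 'b', 'c'] -> ['a', 'b', 'c']
'c': index 2 in ['a', 'b', 'c'] -> ['c', 'a', 'b']
'c': index 0 in ['c', 'a', 'b'] -> ['c', 'a', 'b']
'c': index 0 in ['c', 'a', 'b'] -> ['c', 'a', 'b']
'b': index 2 in ['c', 'a', 'b'] -> ['b', 'c', 'a']
'c': index 1 in ['b', 'c', 'a'] -> ['c', 'b', 'a']


Output: [0, 2, 0, 0, 2, 1]


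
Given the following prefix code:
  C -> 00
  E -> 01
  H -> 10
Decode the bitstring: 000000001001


Decoding step by step:
Bits 00 -> C
Bits 00 -> C
Bits 00 -> C
Bits 00 -> C
Bits 10 -> H
Bits 01 -> E


Decoded message: CCCCHE


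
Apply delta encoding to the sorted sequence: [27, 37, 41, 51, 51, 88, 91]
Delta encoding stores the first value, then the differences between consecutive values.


First value: 27
Deltas:
  37 - 27 = 10
  41 - 37 = 4
  51 - 41 = 10
  51 - 51 = 0
  88 - 51 = 37
  91 - 88 = 3


Delta encoded: [27, 10, 4, 10, 0, 37, 3]


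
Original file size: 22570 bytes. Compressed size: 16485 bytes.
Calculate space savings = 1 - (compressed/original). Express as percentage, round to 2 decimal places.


ratio = compressed/original = 16485/22570 = 0.730394
savings = 1 - ratio = 1 - 0.730394 = 0.269606
as a percentage: 0.269606 * 100 = 26.96%

Space savings = 1 - 16485/22570 = 26.96%


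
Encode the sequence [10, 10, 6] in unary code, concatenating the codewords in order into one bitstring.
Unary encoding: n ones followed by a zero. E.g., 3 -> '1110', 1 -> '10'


Encode each number as n ones followed by a terminating 0:
  10 -> 11111111110 (11 bits)
  10 -> 11111111110 (11 bits)
  6 -> 1111110 (7 bits)
Total length = 11 + 11 + 7 = 29 bits.

Unary([10, 10, 6]) = 11111111110111111111101111110 (29 bits)


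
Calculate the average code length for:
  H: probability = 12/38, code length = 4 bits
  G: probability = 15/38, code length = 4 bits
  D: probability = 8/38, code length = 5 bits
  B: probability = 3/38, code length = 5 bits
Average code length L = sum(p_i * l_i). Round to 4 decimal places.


Weighted contributions p_i * l_i:
  H: (12/38) * 4 = 48/38
  G: (15/38) * 4 = 60/38
  D: (8/38) * 5 = 40/38
  B: (3/38) * 5 = 15/38
Sum = (48 + 60 + 40 + 15)/38 = 163/38

L = 163/38 = 4.2895 bits/symbol


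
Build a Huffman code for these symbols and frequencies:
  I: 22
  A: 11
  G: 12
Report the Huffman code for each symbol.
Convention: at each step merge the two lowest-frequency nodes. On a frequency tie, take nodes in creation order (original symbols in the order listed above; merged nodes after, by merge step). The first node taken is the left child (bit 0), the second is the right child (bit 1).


Huffman tree construction:
Step 1: Merge A(11) + G(12) = 23
Step 2: Merge I(22) + (A+G)(23) = 45
Read each symbol's code off the tree from the root (left child = 0, right child = 1).

Codes:
  I: 0 (length 1)
  A: 10 (length 2)
  G: 11 (length 2)
Average code length: 68/45 = 1.5111 bits/symbol


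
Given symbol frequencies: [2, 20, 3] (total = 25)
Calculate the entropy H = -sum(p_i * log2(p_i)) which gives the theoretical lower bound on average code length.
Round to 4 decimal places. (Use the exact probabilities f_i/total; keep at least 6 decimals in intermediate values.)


Per-symbol terms -p_i * log2(p_i) with p_i = f_i/25:
  p = 2/25 = 0.080000: log2(p) = -3.643856, -p*log2(p) = 0.291508
  p = 20/25 = 0.800000: log2(p) = -0.321928, -p*log2(p) = 0.257542
  p = 3/25 = 0.120000: log2(p) = -3.058894, -p*log2(p) = 0.367067
H = 0.291508 + 0.257542 + 0.367067 = 0.916117

H = 0.9161 bits/symbol


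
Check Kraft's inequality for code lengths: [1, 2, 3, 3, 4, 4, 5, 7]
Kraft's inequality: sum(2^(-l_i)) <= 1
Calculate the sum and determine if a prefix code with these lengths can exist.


Sum = 2^(-1) + 2^(-2) + 2^(-3) + 2^(-3) + 2^(-4) + 2^(-4) + 2^(-5) + 2^(-7)
    = 0.5 + 0.25 + 0.125 + 0.125 + 0.0625 + 0.0625 + 0.03125 + 0.0078125
    = 149/128 = 1.1640625
Since 1.1640625 > 1, Kraft's inequality is NOT satisfied.
A prefix code with these lengths CANNOT exist.

Kraft sum = 1.1640625. Not satisfied.


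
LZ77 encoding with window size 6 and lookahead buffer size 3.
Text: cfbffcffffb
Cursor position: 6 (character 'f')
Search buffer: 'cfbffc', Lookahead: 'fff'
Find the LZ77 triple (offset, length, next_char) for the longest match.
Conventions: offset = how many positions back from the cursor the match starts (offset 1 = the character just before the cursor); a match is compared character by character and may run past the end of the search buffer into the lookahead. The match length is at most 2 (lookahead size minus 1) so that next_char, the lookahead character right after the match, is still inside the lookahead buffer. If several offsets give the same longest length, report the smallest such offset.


Try each offset into the search buffer:
  offset=1 (pos 5, char 'c'): match length 0
  offset=2 (pos 4, char 'f'): match length 1
  offset=3 (pos 3, char 'f'): match length 2
  offset=4 (pos 2, char 'b'): match length 0
  offset=5 (pos 1, char 'f'): match length 1
  offset=6 (pos 0, char 'c'): match length 0
Longest match has length 2 at offset 3.
next_char = character at position 6 + 2 = 8 -> 'f'

Best match: offset=3, length=2 (matching 'ff' starting at position 3)
LZ77 triple: (3, 2, 'f')


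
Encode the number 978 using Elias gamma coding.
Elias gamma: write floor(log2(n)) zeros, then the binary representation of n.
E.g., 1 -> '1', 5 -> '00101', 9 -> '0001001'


num_bits = floor(log2(978)) + 1 = 10
leading_zeros = num_bits - 1 = 9
binary(978) = 1111010010

Elias gamma(978) = '000000000' + '1111010010' = 0000000001111010010 (19 bits)


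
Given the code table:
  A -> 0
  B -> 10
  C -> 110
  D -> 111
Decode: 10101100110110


Decoding:
10 -> B
10 -> B
110 -> C
0 -> A
110 -> C
110 -> C


Result: BBCACC


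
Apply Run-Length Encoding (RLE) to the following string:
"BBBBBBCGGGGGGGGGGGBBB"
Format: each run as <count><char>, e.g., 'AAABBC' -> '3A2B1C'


Scanning runs left to right:
  i=0: run of 'B' x 6 -> '6B'
  i=6: run of 'C' x 1 -> '1C'
  i=7: run of 'G' x 11 -> '11G'
  i=18: run of 'B' x 3 -> '3B'

RLE = 6B1C11G3B


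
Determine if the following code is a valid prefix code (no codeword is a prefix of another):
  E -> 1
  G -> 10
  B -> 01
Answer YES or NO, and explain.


Checking each pair (does one codeword prefix another?):
  E='1' vs G='10': prefix -- VIOLATION

NO -- this is NOT a valid prefix code. E (1) is a prefix of G (10).


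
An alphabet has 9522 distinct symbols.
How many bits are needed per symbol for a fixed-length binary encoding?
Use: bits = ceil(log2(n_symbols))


log2(9522) = 13.217
Bracket: 2^13 = 8192 < 9522 <= 2^14 = 16384
So ceil(log2(9522)) = 14

bits = ceil(log2(9522)) = ceil(13.217) = 14 bits


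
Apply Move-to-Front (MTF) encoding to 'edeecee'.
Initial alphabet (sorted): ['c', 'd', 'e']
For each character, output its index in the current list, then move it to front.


MTF encoding:
'e': index 2 in ['c', 'd', 'e'] -> ['e', 'c', 'd']
'd': index 2 in ['e', 'c', 'd'] -> ['d', 'e', 'c']
'e': index 1 in ['d', 'e', 'c'] -> ['e', 'd', 'c']
'e': index 0 in ['e', 'd', 'c'] -> ['e', 'd', 'c']
'c': index 2 in ['e', 'd', 'c'] -> ['c', 'e', 'd']
'e': index 1 in ['c', 'e', 'd'] -> ['e', 'c', 'd']
'e': index 0 in ['e', 'c', 'd'] -> ['e', 'c', 'd']


Output: [2, 2, 1, 0, 2, 1, 0]


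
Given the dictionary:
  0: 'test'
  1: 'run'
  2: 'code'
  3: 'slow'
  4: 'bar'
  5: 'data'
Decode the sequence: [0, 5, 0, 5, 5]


Look up each index in the dictionary:
  0 -> 'test'
  5 -> 'data'
  0 -> 'test'
  5 -> 'data'
  5 -> 'data'

Decoded: "test data test data data"


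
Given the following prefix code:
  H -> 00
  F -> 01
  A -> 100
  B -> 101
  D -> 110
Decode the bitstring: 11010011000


Decoding step by step:
Bits 110 -> D
Bits 100 -> A
Bits 110 -> D
Bits 00 -> H


Decoded message: DADH


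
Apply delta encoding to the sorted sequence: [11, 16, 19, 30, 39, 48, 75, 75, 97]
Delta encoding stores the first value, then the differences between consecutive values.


First value: 11
Deltas:
  16 - 11 = 5
  19 - 16 = 3
  30 - 19 = 11
  39 - 30 = 9
  48 - 39 = 9
  75 - 48 = 27
  75 - 75 = 0
  97 - 75 = 22


Delta encoded: [11, 5, 3, 11, 9, 9, 27, 0, 22]


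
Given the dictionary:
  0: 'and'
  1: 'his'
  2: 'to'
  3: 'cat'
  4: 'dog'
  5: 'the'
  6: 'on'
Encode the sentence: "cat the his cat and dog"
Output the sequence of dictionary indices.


Look up each word in the dictionary:
  'cat' -> 3
  'the' -> 5
  'his' -> 1
  'cat' -> 3
  'and' -> 0
  'dog' -> 4

Encoded: [3, 5, 1, 3, 0, 4]


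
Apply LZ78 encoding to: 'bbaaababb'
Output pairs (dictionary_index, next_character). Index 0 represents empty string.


LZ78 encoding steps:
Dictionary: {0: ''}
Step 1: w='' (idx 0), next='b' -> output (0, 'b'), add 'b' as idx 1
Step 2: w='b' (idx 1), next='a' -> output (1, 'a'), add 'ba' as idx 2
Step 3: w='' (idx 0), next='a' -> output (0, 'a'), add 'a' as idx 3
Step 4: w='a' (idx 3), next='b' -> output (3, 'b'), add 'ab' as idx 4
Step 5: w='ab' (idx 4), next='b' -> output (4, 'b'), add 'abb' as idx 5


Encoded: [(0, 'b'), (1, 'a'), (0, 'a'), (3, 'b'), (4, 'b')]


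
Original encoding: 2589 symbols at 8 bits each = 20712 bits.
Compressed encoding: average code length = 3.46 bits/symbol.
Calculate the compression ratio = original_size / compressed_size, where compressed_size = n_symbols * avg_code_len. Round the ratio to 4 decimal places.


original_size = n_symbols * orig_bits = 2589 * 8 = 20712 bits
compressed_size = n_symbols * avg_code_len = 2589 * 3.46 = 8957.94 bits
ratio = original_size / compressed_size = 20712 / 8957.94 = 2.3121

Compression ratio = 2.3121


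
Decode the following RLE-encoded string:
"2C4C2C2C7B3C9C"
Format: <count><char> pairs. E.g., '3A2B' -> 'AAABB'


Expanding each <count><char> pair:
  2C -> 'CC'
  4C -> 'CCCC'
  2C -> 'CC'
  2C -> 'CC'
  7B -> 'BBBBBBB'
  3C -> 'CCC'
  9C -> 'CCCCCCCCC'

Decoded = CCCCCCCCCCBBBBBBBCCCCCCCCCCCC


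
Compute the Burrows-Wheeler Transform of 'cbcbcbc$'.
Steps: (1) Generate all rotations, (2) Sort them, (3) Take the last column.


Rotations (sorted):
  0: $cbcbcbc -> last char: c
  1: bc$cbcbc -> last char: c
  2: bcbc$cbc -> last char: c
  3: bcbcbc$c -> last char: c
  4: c$cbcbcb -> last char: b
  5: cbc$cbcb -> last char: b
  6: cbcbc$cb -> last char: b
  7: cbcbcbc$ -> last char: $


BWT = ccccbbb$


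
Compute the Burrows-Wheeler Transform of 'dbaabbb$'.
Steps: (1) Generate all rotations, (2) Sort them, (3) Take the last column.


Rotations (sorted):
  0: $dbaabbb -> last char: b
  1: aabbb$db -> last char: b
  2: abbb$dba -> last char: a
  3: b$dbaabb -> last char: b
  4: baabbb$d -> last char: d
  5: bb$dbaab -> last char: b
  6: bbb$dbaa -> last char: a
  7: dbaabbb$ -> last char: $


BWT = bbabdba$


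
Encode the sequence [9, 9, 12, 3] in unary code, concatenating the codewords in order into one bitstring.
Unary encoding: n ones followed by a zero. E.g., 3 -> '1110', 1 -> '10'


Encode each number as n ones followed by a terminating 0:
  9 -> 1111111110 (10 bits)
  9 -> 1111111110 (10 bits)
  12 -> 1111111111110 (13 bits)
  3 -> 1110 (4 bits)
Total length = 10 + 10 + 13 + 4 = 37 bits.

Unary([9, 9, 12, 3]) = 1111111110111111111011111111111101110 (37 bits)


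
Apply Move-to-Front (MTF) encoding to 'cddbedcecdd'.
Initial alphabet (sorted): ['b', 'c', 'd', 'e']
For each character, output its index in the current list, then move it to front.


MTF encoding:
'c': index 1 in ['b', 'c', 'd', 'e'] -> ['c', 'b', 'd', 'e']
'd': index 2 in ['c', 'b', 'd', 'e'] -> ['d', 'c', 'b', 'e']
'd': index 0 in ['d', 'c', 'b', 'e'] -> ['d', 'c', 'b', 'e']
'b': index 2 in ['d', 'c', 'b', 'e'] -> ['b', 'd', 'c', 'e']
'e': index 3 in ['b', 'd', 'c', 'e'] -> ['e', 'b', 'd', 'c']
'd': index 2 in ['e', 'b', 'd', 'c'] -> ['d', 'e', 'b', 'c']
'c': index 3 in ['d', 'e', 'b', 'c'] -> ['c', 'd', 'e', 'b']
'e': index 2 in ['c', 'd', 'e', 'b'] -> ['e', 'c', 'd', 'b']
'c': index 1 in ['e', 'c', 'd', 'b'] -> ['c', 'e', 'd', 'b']
'd': index 2 in ['c', 'e', 'd', 'b'] -> ['d', 'c', 'e', 'b']
'd': index 0 in ['d', 'c', 'e', 'b'] -> ['d', 'c', 'e', 'b']


Output: [1, 2, 0, 2, 3, 2, 3, 2, 1, 2, 0]


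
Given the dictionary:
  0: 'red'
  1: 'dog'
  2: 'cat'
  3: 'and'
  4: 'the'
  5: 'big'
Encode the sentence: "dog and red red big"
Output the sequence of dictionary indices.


Look up each word in the dictionary:
  'dog' -> 1
  'and' -> 3
  'red' -> 0
  'red' -> 0
  'big' -> 5

Encoded: [1, 3, 0, 0, 5]


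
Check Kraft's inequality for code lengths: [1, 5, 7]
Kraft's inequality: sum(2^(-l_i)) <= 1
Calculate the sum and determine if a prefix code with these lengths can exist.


Sum = 2^(-1) + 2^(-5) + 2^(-7)
    = 0.5 + 0.03125 + 0.0078125
    = 69/128 = 0.5390625
Since 0.5390625 <= 1, Kraft's inequality IS satisfied.
A prefix code with these lengths CAN exist.

Kraft sum = 0.5390625. Satisfied.


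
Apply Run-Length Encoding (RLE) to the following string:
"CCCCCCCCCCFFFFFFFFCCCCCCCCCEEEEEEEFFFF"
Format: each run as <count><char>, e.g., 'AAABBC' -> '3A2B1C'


Scanning runs left to right:
  i=0: run of 'C' x 10 -> '10C'
  i=10: run of 'F' x 8 -> '8F'
  i=18: run of 'C' x 9 -> '9C'
  i=27: run of 'E' x 7 -> '7E'
  i=34: run of 'F' x 4 -> '4F'

RLE = 10C8F9C7E4F


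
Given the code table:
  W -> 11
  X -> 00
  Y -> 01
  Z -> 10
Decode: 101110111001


Decoding:
10 -> Z
11 -> W
10 -> Z
11 -> W
10 -> Z
01 -> Y


Result: ZWZWZY


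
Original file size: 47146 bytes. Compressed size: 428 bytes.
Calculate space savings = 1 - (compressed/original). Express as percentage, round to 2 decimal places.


ratio = compressed/original = 428/47146 = 0.009078
savings = 1 - ratio = 1 - 0.009078 = 0.990922
as a percentage: 0.990922 * 100 = 99.09%

Space savings = 1 - 428/47146 = 99.09%


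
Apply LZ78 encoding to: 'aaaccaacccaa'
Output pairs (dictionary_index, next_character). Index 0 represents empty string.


LZ78 encoding steps:
Dictionary: {0: ''}
Step 1: w='' (idx 0), next='a' -> output (0, 'a'), add 'a' as idx 1
Step 2: w='a' (idx 1), next='a' -> output (1, 'a'), add 'aa' as idx 2
Step 3: w='' (idx 0), next='c' -> output (0, 'c'), add 'c' as idx 3
Step 4: w='c' (idx 3), next='a' -> output (3, 'a'), add 'ca' as idx 4
Step 5: w='a' (idx 1), next='c' -> output (1, 'c'), add 'ac' as idx 5
Step 6: w='c' (idx 3), next='c' -> output (3, 'c'), add 'cc' as idx 6
Step 7: w='aa' (idx 2), end of input -> output (2, '')


Encoded: [(0, 'a'), (1, 'a'), (0, 'c'), (3, 'a'), (1, 'c'), (3, 'c'), (2, '')]


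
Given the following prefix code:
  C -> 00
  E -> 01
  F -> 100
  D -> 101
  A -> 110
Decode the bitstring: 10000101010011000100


Decoding step by step:
Bits 100 -> F
Bits 00 -> C
Bits 101 -> D
Bits 01 -> E
Bits 00 -> C
Bits 110 -> A
Bits 00 -> C
Bits 100 -> F


Decoded message: FCDECACF


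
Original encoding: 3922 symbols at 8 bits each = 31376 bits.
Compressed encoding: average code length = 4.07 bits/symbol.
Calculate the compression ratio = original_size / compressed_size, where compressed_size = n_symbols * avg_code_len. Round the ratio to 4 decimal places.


original_size = n_symbols * orig_bits = 3922 * 8 = 31376 bits
compressed_size = n_symbols * avg_code_len = 3922 * 4.07 = 15962.54 bits
ratio = original_size / compressed_size = 31376 / 15962.54 = 1.9656

Compression ratio = 1.9656


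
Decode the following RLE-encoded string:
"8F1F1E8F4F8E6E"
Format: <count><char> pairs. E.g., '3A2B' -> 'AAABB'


Expanding each <count><char> pair:
  8F -> 'FFFFFFFF'
  1F -> 'F'
  1E -> 'E'
  8F -> 'FFFFFFFF'
  4F -> 'FFFF'
  8E -> 'EEEEEEEE'
  6E -> 'EEEEEE'

Decoded = FFFFFFFFFEFFFFFFFFFFFFEEEEEEEEEEEEEE


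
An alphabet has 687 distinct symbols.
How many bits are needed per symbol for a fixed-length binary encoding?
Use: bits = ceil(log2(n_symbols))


log2(687) = 9.4242
Bracket: 2^9 = 512 < 687 <= 2^10 = 1024
So ceil(log2(687)) = 10

bits = ceil(log2(687)) = ceil(9.4242) = 10 bits


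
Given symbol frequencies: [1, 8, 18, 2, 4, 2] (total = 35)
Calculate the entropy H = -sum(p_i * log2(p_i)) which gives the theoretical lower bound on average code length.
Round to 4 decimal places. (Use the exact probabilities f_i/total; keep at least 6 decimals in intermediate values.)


Per-symbol terms -p_i * log2(p_i) with p_i = f_i/35:
  p = 1/35 = 0.028571: log2(p) = -5.129283, -p*log2(p) = 0.146551
  p = 8/35 = 0.228571: log2(p) = -2.129283, -p*log2(p) = 0.486693
  p = 18/35 = 0.514286: log2(p) = -0.959358, -p*log2(p) = 0.493384
  p = 2/35 = 0.057143: log2(p) = -4.129283, -p*log2(p) = 0.235959
  p = 4/35 = 0.114286: log2(p) = -3.129283, -p*log2(p) = 0.357632
  p = 2/35 = 0.057143: log2(p) = -4.129283, -p*log2(p) = 0.235959
H = 0.146551 + 0.486693 + 0.493384 + 0.235959 + 0.357632 + 0.235959 = 1.956178

H = 1.9562 bits/symbol


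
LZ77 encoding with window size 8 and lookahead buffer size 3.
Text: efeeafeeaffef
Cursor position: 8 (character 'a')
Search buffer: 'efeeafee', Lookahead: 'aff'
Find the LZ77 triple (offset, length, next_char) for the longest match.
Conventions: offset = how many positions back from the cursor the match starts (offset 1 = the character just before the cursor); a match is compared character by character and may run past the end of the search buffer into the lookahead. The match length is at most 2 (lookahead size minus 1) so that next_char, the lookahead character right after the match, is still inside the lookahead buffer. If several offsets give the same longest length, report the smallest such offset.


Try each offset into the search buffer:
  offset=1 (pos 7, char 'e'): match length 0
  offset=2 (pos 6, char 'e'): match length 0
  offset=3 (pos 5, char 'f'): match length 0
  offset=4 (pos 4, char 'a'): match length 2
  offset=5 (pos 3, char 'e'): match length 0
  offset=6 (pos 2, char 'e'): match length 0
  offset=7 (pos 1, char 'f'): match length 0
  offset=8 (pos 0, char 'e'): match length 0
Longest match has length 2 at offset 4.
next_char = character at position 8 + 2 = 10 -> 'f'

Best match: offset=4, length=2 (matching 'af' starting at position 4)
LZ77 triple: (4, 2, 'f')


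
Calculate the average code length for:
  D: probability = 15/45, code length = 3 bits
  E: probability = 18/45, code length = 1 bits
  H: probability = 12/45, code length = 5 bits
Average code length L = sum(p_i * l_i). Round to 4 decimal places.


Weighted contributions p_i * l_i:
  D: (15/45) * 3 = 45/45
  E: (18/45) * 1 = 18/45
  H: (12/45) * 5 = 60/45
Sum = (45 + 18 + 60)/45 = 123/45

L = 123/45 = 2.7333 bits/symbol


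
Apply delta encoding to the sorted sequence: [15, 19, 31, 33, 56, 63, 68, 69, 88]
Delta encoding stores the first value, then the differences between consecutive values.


First value: 15
Deltas:
  19 - 15 = 4
  31 - 19 = 12
  33 - 31 = 2
  56 - 33 = 23
  63 - 56 = 7
  68 - 63 = 5
  69 - 68 = 1
  88 - 69 = 19


Delta encoded: [15, 4, 12, 2, 23, 7, 5, 1, 19]


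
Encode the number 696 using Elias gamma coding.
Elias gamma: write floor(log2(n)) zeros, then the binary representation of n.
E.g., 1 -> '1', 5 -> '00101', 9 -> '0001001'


num_bits = floor(log2(696)) + 1 = 10
leading_zeros = num_bits - 1 = 9
binary(696) = 1010111000

Elias gamma(696) = '000000000' + '1010111000' = 0000000001010111000 (19 bits)


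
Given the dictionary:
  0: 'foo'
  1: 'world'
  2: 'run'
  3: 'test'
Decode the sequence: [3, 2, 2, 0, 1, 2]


Look up each index in the dictionary:
  3 -> 'test'
  2 -> 'run'
  2 -> 'run'
  0 -> 'foo'
  1 -> 'world'
  2 -> 'run'

Decoded: "test run run foo world run"


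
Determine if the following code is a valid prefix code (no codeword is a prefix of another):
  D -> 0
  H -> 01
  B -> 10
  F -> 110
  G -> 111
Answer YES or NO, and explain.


Checking each pair (does one codeword prefix another?):
  D='0' vs H='01': prefix -- VIOLATION

NO -- this is NOT a valid prefix code. D (0) is a prefix of H (01).


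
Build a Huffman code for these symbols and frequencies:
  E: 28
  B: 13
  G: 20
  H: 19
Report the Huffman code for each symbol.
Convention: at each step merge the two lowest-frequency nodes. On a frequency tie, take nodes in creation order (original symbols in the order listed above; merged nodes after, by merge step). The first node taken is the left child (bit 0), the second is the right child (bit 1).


Huffman tree construction:
Step 1: Merge B(13) + H(19) = 32
Step 2: Merge G(20) + E(28) = 48
Step 3: Merge (B+H)(32) + (G+E)(48) = 80
Read each symbol's code off the tree from the root (left child = 0, right child = 1).

Codes:
  E: 11 (length 2)
  B: 00 (length 2)
  G: 10 (length 2)
  H: 01 (length 2)
Average code length: 160/80 = 2.0000 bits/symbol


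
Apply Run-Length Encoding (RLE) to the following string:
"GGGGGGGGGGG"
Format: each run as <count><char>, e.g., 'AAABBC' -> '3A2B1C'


Scanning runs left to right:
  i=0: run of 'G' x 11 -> '11G'

RLE = 11G


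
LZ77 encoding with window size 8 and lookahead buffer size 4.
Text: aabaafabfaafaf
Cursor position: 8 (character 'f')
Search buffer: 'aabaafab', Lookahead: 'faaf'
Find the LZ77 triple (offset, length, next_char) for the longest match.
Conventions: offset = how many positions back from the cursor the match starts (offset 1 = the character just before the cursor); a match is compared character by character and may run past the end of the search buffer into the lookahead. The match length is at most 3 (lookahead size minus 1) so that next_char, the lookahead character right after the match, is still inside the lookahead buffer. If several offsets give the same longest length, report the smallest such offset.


Try each offset into the search buffer:
  offset=1 (pos 7, char 'b'): match length 0
  offset=2 (pos 6, char 'a'): match length 0
  offset=3 (pos 5, char 'f'): match length 2
  offset=4 (pos 4, char 'a'): match length 0
  offset=5 (pos 3, char 'a'): match length 0
  offset=6 (pos 2, char 'b'): match length 0
  offset=7 (pos 1, char 'a'): match length 0
  offset=8 (pos 0, char 'a'): match length 0
Longest match has length 2 at offset 3.
next_char = character at position 8 + 2 = 10 -> 'a'

Best match: offset=3, length=2 (matching 'fa' starting at position 5)
LZ77 triple: (3, 2, 'a')


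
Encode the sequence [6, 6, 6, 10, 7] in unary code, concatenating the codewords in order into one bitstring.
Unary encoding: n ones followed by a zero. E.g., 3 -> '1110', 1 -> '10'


Encode each number as n ones followed by a terminating 0:
  6 -> 1111110 (7 bits)
  6 -> 1111110 (7 bits)
  6 -> 1111110 (7 bits)
  10 -> 11111111110 (11 bits)
  7 -> 11111110 (8 bits)
Total length = 7 + 7 + 7 + 11 + 8 = 40 bits.

Unary([6, 6, 6, 10, 7]) = 1111110111111011111101111111111011111110 (40 bits)


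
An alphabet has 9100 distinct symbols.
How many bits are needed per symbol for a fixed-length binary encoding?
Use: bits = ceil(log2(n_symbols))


log2(9100) = 13.1517
Bracket: 2^13 = 8192 < 9100 <= 2^14 = 16384
So ceil(log2(9100)) = 14

bits = ceil(log2(9100)) = ceil(13.1517) = 14 bits


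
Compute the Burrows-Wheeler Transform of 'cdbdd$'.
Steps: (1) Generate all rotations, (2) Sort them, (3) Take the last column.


Rotations (sorted):
  0: $cdbdd -> last char: d
  1: bdd$cd -> last char: d
  2: cdbdd$ -> last char: $
  3: d$cdbd -> last char: d
  4: dbdd$c -> last char: c
  5: dd$cdb -> last char: b


BWT = dd$dcb


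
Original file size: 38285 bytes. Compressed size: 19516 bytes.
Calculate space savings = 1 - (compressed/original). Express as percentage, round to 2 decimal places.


ratio = compressed/original = 19516/38285 = 0.509756
savings = 1 - ratio = 1 - 0.509756 = 0.490244
as a percentage: 0.490244 * 100 = 49.02%

Space savings = 1 - 19516/38285 = 49.02%


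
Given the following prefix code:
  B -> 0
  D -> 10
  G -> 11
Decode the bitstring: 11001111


Decoding step by step:
Bits 11 -> G
Bits 0 -> B
Bits 0 -> B
Bits 11 -> G
Bits 11 -> G


Decoded message: GBBGG


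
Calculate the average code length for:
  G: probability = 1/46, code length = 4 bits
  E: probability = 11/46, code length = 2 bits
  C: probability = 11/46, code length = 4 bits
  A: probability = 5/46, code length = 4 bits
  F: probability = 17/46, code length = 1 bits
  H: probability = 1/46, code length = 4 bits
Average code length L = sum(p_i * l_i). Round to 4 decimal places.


Weighted contributions p_i * l_i:
  G: (1/46) * 4 = 4/46
  E: (11/46) * 2 = 22/46
  C: (11/46) * 4 = 44/46
  A: (5/46) * 4 = 20/46
  F: (17/46) * 1 = 17/46
  H: (1/46) * 4 = 4/46
Sum = (4 + 22 + 44 + 20 + 17 + 4)/46 = 111/46

L = 111/46 = 2.4130 bits/symbol


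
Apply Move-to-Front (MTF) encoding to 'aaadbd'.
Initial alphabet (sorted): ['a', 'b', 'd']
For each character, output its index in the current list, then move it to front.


MTF encoding:
'a': index 0 in ['a', 'b', 'd'] -> ['a', 'b', 'd']
'a': index 0 in ['a', 'b', 'd'] -> ['a', 'b', 'd']
'a': index 0 in ['a', 'b', 'd'] -> ['a', 'b', 'd']
'd': index 2 in ['a', 'b', 'd'] -> ['d', 'a', 'b']
'b': index 2 in ['d', 'a', 'b'] -> ['b', 'd', 'a']
'd': index 1 in ['b', 'd', 'a'] -> ['d', 'b', 'a']


Output: [0, 0, 0, 2, 2, 1]


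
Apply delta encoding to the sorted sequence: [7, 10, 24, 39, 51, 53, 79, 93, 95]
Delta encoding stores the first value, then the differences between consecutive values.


First value: 7
Deltas:
  10 - 7 = 3
  24 - 10 = 14
  39 - 24 = 15
  51 - 39 = 12
  53 - 51 = 2
  79 - 53 = 26
  93 - 79 = 14
  95 - 93 = 2


Delta encoded: [7, 3, 14, 15, 12, 2, 26, 14, 2]


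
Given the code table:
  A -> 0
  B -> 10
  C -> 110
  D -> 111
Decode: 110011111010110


Decoding:
110 -> C
0 -> A
111 -> D
110 -> C
10 -> B
110 -> C


Result: CADCBC


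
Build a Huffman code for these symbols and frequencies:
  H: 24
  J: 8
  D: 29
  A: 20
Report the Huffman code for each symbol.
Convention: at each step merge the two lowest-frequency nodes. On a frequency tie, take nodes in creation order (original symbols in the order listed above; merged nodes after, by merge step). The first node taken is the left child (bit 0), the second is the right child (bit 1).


Huffman tree construction:
Step 1: Merge J(8) + A(20) = 28
Step 2: Merge H(24) + (J+A)(28) = 52
Step 3: Merge D(29) + (H+(J+A))(52) = 81
Read each symbol's code off the tree from the root (left child = 0, right child = 1).

Codes:
  H: 10 (length 2)
  J: 110 (length 3)
  D: 0 (length 1)
  A: 111 (length 3)
Average code length: 161/81 = 1.9877 bits/symbol


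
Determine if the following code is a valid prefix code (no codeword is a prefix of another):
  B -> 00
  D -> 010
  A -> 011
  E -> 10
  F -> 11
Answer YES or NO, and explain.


Checking each pair (does one codeword prefix another?):
  B='00' vs D='010': no prefix
  B='00' vs A='011': no prefix
  B='00' vs E='10': no prefix
  B='00' vs F='11': no prefix
  D='010' vs B='00': no prefix
  D='010' vs A='011': no prefix
  D='010' vs E='10': no prefix
  D='010' vs F='11': no prefix
  A='011' vs B='00': no prefix
  A='011' vs D='010': no prefix
  A='011' vs E='10': no prefix
  A='011' vs F='11': no prefix
  E='10' vs B='00': no prefix
  E='10' vs D='010': no prefix
  E='10' vs A='011': no prefix
  E='10' vs F='11': no prefix
  F='11' vs B='00': no prefix
  F='11' vs D='010': no prefix
  F='11' vs A='011': no prefix
  F='11' vs E='10': no prefix
No violation found over all pairs.

YES -- this is a valid prefix code. No codeword is a prefix of any other codeword.
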